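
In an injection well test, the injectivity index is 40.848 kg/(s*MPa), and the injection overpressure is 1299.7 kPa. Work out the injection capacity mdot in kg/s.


mdot = II * dP / 1000
mdot = 40.848 * 1299.7 / 1000
mdot = 53.090 kg/s


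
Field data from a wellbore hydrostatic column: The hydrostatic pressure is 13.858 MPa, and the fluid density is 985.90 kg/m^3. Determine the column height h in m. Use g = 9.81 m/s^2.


h = P * 1e6 / (g * rho)
h = 13.858 * 1e6 / (9.81 * 985.90)
h = 1432.8 m


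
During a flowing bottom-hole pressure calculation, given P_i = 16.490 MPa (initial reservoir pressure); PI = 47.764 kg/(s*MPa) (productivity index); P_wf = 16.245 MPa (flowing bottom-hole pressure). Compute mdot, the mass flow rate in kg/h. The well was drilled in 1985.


mdot = (P_i - P_wf) * PI
mdot = (16.490 - 16.245) * 47.764
mdot = 11.70218 kg/s
Convert: 11.70218 kg/s * 3600.0 = 42128 kg/h
mdot = 42128 kg/h


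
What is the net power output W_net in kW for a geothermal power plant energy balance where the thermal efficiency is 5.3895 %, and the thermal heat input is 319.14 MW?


W_net = eta / 100 * Q_in
W_net = 5.3895 / 100 * 319.14
W_net = 17.20005 MW
Convert: 17.20005 MW * 1000.0 = 17200 kW
W_net = 17200 kW


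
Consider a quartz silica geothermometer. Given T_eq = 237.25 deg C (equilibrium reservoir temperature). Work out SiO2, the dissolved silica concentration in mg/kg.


SiO2 = 10^(5.19 - 1309/(T_eq + 273.15))
SiO2 = 10^(5.19 - 1309/(237.25 + 273.15))
SiO2 = 422.03 mg/kg


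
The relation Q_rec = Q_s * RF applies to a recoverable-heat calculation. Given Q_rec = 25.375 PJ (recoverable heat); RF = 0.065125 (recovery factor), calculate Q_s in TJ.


Q_s = Q_rec / RF
Q_s = 25.375 / 0.065125
Q_s = 389.6353 PJ
Convert: 389.6353 PJ * 1000.0 = 3.8964e+05 TJ
Q_s = 3.8964e+05 TJ


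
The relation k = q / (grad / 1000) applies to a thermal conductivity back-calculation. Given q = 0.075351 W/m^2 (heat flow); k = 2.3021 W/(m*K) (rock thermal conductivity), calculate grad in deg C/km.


grad = q / k * 1000
grad = 0.075351 / 2.3021 * 1000
grad = 32.731 deg C/km


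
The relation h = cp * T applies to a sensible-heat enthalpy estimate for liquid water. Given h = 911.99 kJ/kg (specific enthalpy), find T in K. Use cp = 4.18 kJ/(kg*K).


T = h / cp
T = 911.99 / 4.18
T = 218.1794 deg C
Convert to K: 218.1794 + 273.15 = 491.33 K
T = 491.33 K


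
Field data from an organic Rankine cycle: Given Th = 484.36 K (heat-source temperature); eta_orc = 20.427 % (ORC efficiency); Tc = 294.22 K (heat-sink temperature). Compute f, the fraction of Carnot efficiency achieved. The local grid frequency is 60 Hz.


f = (eta_orc/100) / (1 - Tc/Th)
f = (20.427/100) / (1 - 294.22/484.36)
f = 0.52035


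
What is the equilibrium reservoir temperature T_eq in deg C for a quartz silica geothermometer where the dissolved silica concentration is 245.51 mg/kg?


T_eq = 1309 / (5.19 - log10(SiO2)) - 273.15
T_eq = 1309 / (5.19 - log10(245.51)) - 273.15
T_eq = 194.36 deg C


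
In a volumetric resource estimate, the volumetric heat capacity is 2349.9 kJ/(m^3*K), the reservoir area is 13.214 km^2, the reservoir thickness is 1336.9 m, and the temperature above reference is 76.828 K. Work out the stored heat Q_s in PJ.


Step 1: Vr = A*1e6*hr = 13.214*1e6*1336.9 = 1.766580e+10 m^3
Step 2: Q_s = Vr*rhoc*dT/1e12 = 1.766580e+10*2349.9*76.828/1e12 = 3189.4 PJ
Q_s = 3189.4 PJ


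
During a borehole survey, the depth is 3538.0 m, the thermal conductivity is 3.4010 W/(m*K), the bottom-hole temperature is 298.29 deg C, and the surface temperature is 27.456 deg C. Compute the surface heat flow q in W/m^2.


Step 1: grad = (T_d - T_surf)/d * 1000 = (298.29 - 27.456)/3538.0 * 1000 = 76.55003 deg C/km
Step 2: q = k * grad / 1000 = 3.401 * 76.55003 / 1000 = 0.26035 W/m^2
q = 0.26035 W/m^2


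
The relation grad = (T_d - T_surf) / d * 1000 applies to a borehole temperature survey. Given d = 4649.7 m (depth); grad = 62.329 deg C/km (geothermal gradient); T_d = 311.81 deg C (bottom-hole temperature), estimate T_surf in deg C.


T_surf = T_d - grad * d / 1000
T_surf = 311.81 - 62.329 * 4649.7 / 1000
T_surf = 21.999 deg C


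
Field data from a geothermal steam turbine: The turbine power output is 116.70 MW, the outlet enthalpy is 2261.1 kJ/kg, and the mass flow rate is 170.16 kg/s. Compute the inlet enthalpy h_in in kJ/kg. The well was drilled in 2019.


h_in = h_out + P * 1000 / mdot
h_in = 2261.1 + 116.70 * 1000 / 170.16
h_in = 2946.9 kJ/kg


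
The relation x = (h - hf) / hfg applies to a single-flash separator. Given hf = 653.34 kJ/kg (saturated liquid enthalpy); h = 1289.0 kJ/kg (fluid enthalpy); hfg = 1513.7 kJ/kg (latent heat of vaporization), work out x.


x = (h - hf) / hfg
x = (1289.0 - 653.34) / 1513.7
x = 0.41994


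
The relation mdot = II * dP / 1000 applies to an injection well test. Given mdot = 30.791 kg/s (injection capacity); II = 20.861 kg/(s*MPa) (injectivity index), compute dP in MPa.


dP = mdot * 1000 / II
dP = 30.791 * 1000 / 20.861
dP = 1476.008 kPa
Convert: 1476.008 kPa * 0.001 = 1.4760 MPa
dP = 1.4760 MPa


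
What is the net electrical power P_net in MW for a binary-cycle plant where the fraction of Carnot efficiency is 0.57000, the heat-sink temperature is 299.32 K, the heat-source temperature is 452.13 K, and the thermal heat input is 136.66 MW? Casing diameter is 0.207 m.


Step 1: eta = (1 - Tc/Th)*f = (1 - 299.32/452.13)*0.57 = 0.1926475
Step 2: P_net = eta * Q_in = 0.1926475 * 136.66 = 26.327 MW
P_net = 26.327 MW


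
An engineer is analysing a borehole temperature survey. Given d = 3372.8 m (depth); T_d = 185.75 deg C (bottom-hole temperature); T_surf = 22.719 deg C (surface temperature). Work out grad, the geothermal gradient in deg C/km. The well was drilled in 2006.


grad = (T_d - T_surf) / d * 1000
grad = (185.75 - 22.719) / 3372.8 * 1000
grad = 48.337 deg C/km


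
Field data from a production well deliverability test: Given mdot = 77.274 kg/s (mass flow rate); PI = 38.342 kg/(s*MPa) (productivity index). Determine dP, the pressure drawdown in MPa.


dP = mdot * 1000 / PI
dP = 77.274 * 1000 / 38.342
dP = 2015.388 kPa
Convert: 2015.388 kPa * 0.001 = 2.0154 MPa
dP = 2.0154 MPa


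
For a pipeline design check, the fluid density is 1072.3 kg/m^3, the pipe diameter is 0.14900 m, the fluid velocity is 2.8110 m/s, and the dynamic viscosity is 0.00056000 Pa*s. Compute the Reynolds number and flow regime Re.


Step 1: Re = rho*vel*D/mu = 1072.3*2.811*0.149/0.00056 = 8.0200e+05
Step 2: Re = 8.0200e+05 > 4000, so flow is turbulent.
Re = 8.0200e+05 (turbulent)


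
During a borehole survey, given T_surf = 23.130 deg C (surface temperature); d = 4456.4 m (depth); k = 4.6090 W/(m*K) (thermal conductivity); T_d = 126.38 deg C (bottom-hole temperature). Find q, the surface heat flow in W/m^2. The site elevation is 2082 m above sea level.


Step 1: grad = (T_d - T_surf)/d * 1000 = (126.38 - 23.13)/4456.4 * 1000 = 23.16893 deg C/km
Step 2: q = k * grad / 1000 = 4.609 * 23.16893 / 1000 = 0.10679 W/m^2
q = 0.10679 W/m^2


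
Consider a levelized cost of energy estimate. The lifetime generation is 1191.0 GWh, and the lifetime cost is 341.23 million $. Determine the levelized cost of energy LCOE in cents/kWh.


LCOE = C_tot / E_tot * 100
LCOE = 341.23 / 1191.0 * 100
LCOE = 28.651 cents/kWh


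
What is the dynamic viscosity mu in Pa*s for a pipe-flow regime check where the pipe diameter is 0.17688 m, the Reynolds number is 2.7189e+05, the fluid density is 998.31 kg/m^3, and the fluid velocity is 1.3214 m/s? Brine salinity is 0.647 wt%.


mu = rho * vel * D / Re
mu = 998.31 * 1.3214 * 0.17688 / 2.7189e+05
mu = 0.00085819 Pa*s


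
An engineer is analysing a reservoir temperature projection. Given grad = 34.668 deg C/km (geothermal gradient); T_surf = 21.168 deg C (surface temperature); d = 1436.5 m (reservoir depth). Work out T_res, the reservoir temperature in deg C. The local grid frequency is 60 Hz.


T_res = T_surf + grad * d / 1000
T_res = 21.168 + 34.668 * 1436.5 / 1000
T_res = 70.969 deg C


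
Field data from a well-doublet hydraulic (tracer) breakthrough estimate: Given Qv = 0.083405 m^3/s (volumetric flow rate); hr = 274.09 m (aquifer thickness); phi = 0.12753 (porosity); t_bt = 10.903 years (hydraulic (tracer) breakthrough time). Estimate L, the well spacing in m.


L = sqrt(t_bt*365.25*86400*3*Qv / (pi*hr*phi))
L = sqrt(10.903*365.25*86400*3*0.083405 / (pi*274.09*0.12753))
L = 885.43 m


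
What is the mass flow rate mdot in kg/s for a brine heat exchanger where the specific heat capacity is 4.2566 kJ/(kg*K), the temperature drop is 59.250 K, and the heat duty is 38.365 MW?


mdot = Q * 1000 / (cp * dT)
mdot = 38.365 * 1000 / (4.2566 * 59.250)
mdot = 152.12 kg/s


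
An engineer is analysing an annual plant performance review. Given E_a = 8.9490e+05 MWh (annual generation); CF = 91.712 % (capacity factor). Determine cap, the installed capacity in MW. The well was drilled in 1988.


cap = E_a / (CF/100 * 8760)
cap = 8.9490e+05 / (91.712/100 * 8760)
cap = 111.39 MW


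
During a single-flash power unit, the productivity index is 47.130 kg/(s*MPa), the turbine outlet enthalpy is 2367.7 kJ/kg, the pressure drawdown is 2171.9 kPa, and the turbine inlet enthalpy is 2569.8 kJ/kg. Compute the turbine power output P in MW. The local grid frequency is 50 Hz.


Step 1: mdot = PI * dP / 1000 = 47.13 * 2171.9 / 1000 = 102.3616 kg/s
Step 2: P = mdot*(h_in - h_out)/1000 = 102.3616*(2569.8 - 2367.7)/1000 = 20.687 MW
P = 20.687 MW


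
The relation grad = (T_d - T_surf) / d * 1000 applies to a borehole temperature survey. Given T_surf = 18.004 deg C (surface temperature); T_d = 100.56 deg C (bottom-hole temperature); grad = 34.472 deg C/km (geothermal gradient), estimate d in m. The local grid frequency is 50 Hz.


d = (T_d - T_surf) / grad * 1000
d = (100.56 - 18.004) / 34.472 * 1000
d = 2394.9 m


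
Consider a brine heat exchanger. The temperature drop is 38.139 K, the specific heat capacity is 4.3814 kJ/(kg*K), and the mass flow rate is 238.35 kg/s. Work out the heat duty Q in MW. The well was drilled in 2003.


Q = mdot * cp * dT / 1000
Q = 238.35 * 4.3814 * 38.139 / 1000
Q = 39.829 MW


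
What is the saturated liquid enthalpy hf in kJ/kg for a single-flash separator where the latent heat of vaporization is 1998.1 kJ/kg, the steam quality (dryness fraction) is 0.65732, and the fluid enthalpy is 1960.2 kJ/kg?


hf = h - x * hfg
hf = 1960.2 - 0.65732 * 1998.1
hf = 646.81 kJ/kg


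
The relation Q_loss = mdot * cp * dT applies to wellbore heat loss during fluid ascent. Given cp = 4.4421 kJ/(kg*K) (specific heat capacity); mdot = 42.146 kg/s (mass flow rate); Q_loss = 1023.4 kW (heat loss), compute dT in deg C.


dT = Q_loss / (mdot * cp)
dT = 1023.4 / (42.146 * 4.4421)
dT = 5.466391 K
Convert (temperature difference, 1 K = 1 deg C): 5.466391 K = 5.466391 deg C
dT = 5.4664 deg C


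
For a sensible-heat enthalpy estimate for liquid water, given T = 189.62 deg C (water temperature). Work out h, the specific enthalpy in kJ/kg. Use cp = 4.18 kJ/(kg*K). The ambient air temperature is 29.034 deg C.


h = cp * T
h = 4.18 * 189.62
h = 792.61 kJ/kg


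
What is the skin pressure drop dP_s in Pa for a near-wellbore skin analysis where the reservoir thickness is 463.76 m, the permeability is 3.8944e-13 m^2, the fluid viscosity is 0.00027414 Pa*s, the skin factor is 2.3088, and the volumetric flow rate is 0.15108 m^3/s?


dP_s = S * q * mu / (2*pi*k*hr) / 1000
dP_s = 2.3088 * 0.15108 * 0.00027414 / (2*pi*3.8944e-13*463.76) / 1000
dP_s = 84.26592 kPa
Convert: 84.26592 kPa * 1000.0 = 84266 Pa
dP_s = 84266 Pa


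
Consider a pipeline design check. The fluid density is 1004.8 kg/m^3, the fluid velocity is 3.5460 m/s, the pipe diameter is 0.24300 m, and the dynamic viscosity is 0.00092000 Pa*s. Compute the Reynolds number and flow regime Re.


Step 1: Re = rho*vel*D/mu = 1004.8*3.546*0.243/0.00092 = 9.4110e+05
Step 2: Re = 9.4110e+05 > 4000, so flow is turbulent.
Re = 9.4110e+05 (turbulent)


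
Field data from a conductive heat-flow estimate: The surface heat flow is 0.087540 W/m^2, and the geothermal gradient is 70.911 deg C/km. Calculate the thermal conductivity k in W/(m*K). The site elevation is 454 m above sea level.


k = q * 1000 / grad
k = 0.087540 * 1000 / 70.911
k = 1.2345 W/(m*K)


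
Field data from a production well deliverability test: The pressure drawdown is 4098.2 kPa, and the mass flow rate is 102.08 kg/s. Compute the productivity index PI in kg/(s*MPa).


PI = mdot * 1000 / dP
PI = 102.08 * 1000 / 4098.2
PI = 24.908 kg/(s*MPa)


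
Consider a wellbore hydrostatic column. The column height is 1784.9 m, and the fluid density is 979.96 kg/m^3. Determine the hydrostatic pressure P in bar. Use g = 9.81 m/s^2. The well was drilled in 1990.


P = rho * g * h / 1e6
P = 979.96 * 9.81 * 1784.9 / 1e6
P = 17.15897 MPa
Convert: 17.15897 MPa * 10.0 = 171.59 bar
P = 171.59 bar


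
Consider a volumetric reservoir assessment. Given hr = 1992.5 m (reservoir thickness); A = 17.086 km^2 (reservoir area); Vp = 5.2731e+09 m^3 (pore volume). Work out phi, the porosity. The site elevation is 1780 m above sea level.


phi = Vp / (A * 1e6 * hr)
phi = 5.2731e+09 / (17.086 * 1e6 * 1992.5)
phi = 0.15489


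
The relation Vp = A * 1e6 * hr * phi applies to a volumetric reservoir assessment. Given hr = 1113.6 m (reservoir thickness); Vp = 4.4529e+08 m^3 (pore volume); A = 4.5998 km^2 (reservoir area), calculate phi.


phi = Vp / (A * 1e6 * hr)
phi = 4.4529e+08 / (4.5998 * 1e6 * 1113.6)
phi = 0.086931


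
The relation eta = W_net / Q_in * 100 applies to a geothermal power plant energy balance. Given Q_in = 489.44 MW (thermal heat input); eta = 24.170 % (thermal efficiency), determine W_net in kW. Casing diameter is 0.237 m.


W_net = eta / 100 * Q_in
W_net = 24.170 / 100 * 489.44
W_net = 118.2976 MW
Convert: 118.2976 MW * 1000.0 = 1.1830e+05 kW
W_net = 1.1830e+05 kW


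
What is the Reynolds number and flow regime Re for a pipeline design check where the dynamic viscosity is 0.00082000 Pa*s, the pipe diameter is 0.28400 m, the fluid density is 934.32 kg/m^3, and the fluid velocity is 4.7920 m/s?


Step 1: Re = rho*vel*D/mu = 934.32*4.792*0.284/0.00082 = 1.5507e+06
Step 2: Re = 1.5507e+06 > 4000, so flow is turbulent.
Re = 1.5507e+06 (turbulent)


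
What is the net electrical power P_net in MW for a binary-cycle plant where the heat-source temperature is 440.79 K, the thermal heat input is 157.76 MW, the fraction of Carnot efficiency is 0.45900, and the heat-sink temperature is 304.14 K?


Step 1: eta = (1 - Tc/Th)*f = (1 - 304.14/440.79)*0.459 = 0.1422953
Step 2: P_net = eta * Q_in = 0.1422953 * 157.76 = 22.449 MW
P_net = 22.449 MW


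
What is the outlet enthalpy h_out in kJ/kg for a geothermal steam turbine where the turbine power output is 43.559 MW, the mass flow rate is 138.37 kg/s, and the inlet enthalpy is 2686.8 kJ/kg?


h_out = h_in - P * 1000 / mdot
h_out = 2686.8 - 43.559 * 1000 / 138.37
h_out = 2372.0 kJ/kg


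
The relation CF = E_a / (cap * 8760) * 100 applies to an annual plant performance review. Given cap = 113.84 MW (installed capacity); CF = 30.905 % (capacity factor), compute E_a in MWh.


E_a = CF / 100 * cap * 8760
E_a = 30.905 / 100 * 113.84 * 8760
E_a = 3.0820e+05 MWh


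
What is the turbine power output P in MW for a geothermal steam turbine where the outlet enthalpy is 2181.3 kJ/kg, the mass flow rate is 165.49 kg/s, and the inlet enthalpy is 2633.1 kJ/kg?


P = mdot * (h_in - h_out) / 1000
P = 165.49 * (2633.1 - 2181.3) / 1000
P = 74.768 MW


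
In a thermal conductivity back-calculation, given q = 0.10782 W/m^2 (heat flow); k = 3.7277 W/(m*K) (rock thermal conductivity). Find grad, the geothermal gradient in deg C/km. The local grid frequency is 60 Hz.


grad = q / k * 1000
grad = 0.10782 / 3.7277 * 1000
grad = 28.924 deg C/km


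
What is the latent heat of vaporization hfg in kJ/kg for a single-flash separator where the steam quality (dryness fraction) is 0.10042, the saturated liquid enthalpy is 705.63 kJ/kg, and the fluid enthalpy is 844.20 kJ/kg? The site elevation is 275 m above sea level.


hfg = (h - hf) / x
hfg = (844.20 - 705.63) / 0.10042
hfg = 1379.9 kJ/kg


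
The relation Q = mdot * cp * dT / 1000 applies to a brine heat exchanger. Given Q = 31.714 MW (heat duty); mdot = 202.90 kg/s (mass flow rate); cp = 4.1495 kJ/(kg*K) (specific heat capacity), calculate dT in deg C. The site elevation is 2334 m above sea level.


dT = Q * 1000 / (mdot * cp)
dT = 31.714 * 1000 / (202.90 * 4.1495)
dT = 37.66806 K
Convert (temperature difference, 1 K = 1 deg C): 37.66806 K = 37.66806 deg C
dT = 37.668 deg C


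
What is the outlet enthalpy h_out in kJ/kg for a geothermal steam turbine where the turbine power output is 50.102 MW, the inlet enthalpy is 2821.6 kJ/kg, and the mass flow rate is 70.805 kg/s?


h_out = h_in - P * 1000 / mdot
h_out = 2821.6 - 50.102 * 1000 / 70.805
h_out = 2114.0 kJ/kg


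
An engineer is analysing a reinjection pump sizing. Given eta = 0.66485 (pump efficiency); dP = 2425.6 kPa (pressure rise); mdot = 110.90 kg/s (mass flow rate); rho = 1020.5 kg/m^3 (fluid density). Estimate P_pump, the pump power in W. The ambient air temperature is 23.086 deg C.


P_pump = mdot * dP / (rho * eta)
P_pump = 110.90 * 2425.6 / (1020.5 * 0.66485)
P_pump = 396.4734 kW
Convert: 396.4734 kW * 1000.0 = 3.9647e+05 W
P_pump = 3.9647e+05 W


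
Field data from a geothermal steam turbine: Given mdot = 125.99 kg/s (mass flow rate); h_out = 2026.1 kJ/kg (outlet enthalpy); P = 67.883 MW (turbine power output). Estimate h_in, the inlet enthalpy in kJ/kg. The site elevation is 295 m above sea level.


h_in = h_out + P * 1000 / mdot
h_in = 2026.1 + 67.883 * 1000 / 125.99
h_in = 2564.9 kJ/kg


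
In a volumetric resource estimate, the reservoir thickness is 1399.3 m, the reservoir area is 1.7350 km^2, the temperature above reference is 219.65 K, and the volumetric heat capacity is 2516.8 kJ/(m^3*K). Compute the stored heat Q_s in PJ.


Step 1: Vr = A*1e6*hr = 1.735*1e6*1399.3 = 2.427786e+09 m^3
Step 2: Q_s = Vr*rhoc*dT/1e12 = 2.427786e+09*2516.8*219.65/1e12 = 1342.1 PJ
Q_s = 1342.1 PJ


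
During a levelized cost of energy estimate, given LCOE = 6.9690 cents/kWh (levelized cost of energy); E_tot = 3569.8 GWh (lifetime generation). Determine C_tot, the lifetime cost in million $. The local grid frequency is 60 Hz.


C_tot = LCOE / 100 * E_tot
C_tot = 6.9690 / 100 * 3569.8
C_tot = 248.78 million $


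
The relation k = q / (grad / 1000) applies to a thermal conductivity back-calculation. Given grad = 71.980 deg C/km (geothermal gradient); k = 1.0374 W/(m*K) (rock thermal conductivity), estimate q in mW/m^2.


q = k * grad / 1000
q = 1.0374 * 71.980 / 1000
q = 0.07467205 W/m^2
Convert: 0.07467205 W/m^2 * 1000.0 = 74.672 mW/m^2
q = 74.672 mW/m^2


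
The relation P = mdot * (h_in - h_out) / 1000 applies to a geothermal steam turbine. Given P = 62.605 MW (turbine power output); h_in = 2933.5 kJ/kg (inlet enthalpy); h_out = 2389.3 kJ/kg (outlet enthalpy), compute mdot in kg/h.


mdot = P * 1000 / (h_in - h_out)
mdot = 62.605 * 1000 / (2933.5 - 2389.3)
mdot = 115.0404 kg/s
Convert: 115.0404 kg/s * 3600.0 = 4.1415e+05 kg/h
mdot = 4.1415e+05 kg/h


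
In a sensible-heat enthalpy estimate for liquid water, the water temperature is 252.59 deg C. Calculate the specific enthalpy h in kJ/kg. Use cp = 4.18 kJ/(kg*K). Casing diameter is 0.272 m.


h = cp * T
h = 4.18 * 252.59
h = 1055.8 kJ/kg


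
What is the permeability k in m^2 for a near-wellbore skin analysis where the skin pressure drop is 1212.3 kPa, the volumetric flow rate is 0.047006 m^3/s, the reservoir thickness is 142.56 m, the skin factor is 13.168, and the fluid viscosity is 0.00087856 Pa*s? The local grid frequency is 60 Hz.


k = S*q*mu / (2*pi*dP_s*1000*hr)
k = 13.168*0.047006*0.00087856 / (2*pi*1212.3*1000*142.56)
k = 5.0079e-13 m^2


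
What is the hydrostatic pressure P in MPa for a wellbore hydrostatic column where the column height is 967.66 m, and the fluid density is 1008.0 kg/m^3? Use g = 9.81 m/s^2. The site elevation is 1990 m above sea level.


P = rho * g * h / 1e6
P = 1008.0 * 9.81 * 967.66 / 1e6
P = 9.5687 MPa


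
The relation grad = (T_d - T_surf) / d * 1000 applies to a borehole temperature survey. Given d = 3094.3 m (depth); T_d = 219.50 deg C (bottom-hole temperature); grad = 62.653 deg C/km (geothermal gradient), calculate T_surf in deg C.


T_surf = T_d - grad * d / 1000
T_surf = 219.50 - 62.653 * 3094.3 / 1000
T_surf = 25.633 deg C


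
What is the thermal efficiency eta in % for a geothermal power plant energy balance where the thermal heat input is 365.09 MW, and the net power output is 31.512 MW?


eta = W_net / Q_in * 100
eta = 31.512 / 365.09 * 100
eta = 8.6313 %


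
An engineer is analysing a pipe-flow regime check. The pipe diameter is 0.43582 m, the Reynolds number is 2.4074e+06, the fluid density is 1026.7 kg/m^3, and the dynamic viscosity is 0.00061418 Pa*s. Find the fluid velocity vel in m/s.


vel = Re * mu / (rho * D)
vel = 2.4074e+06 * 0.00061418 / (1026.7 * 0.43582)
vel = 3.3044 m/s


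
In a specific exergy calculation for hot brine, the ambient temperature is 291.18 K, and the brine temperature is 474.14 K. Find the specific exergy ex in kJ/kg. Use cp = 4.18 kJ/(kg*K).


ex = cp * ((T_b - T_0) - T_0 * ln(T_b/T_0))
ex = 4.18 * ((474.14 - 291.18) - 291.18 * ln(474.14/291.18))
ex = 171.35 kJ/kg


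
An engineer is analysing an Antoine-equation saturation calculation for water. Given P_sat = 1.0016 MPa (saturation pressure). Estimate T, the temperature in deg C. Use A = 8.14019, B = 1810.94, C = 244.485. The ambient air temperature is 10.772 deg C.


T = B / (A - log10(P_sat * 760 / 0.101325)) - C
T = 1810.94 / (8.14019 - log10(1.0016 * 760 / 0.101325)) - 244.485
T = 180.18 deg C


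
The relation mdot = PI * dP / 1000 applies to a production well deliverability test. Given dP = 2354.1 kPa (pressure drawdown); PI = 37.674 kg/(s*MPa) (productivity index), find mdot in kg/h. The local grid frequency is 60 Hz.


mdot = PI * dP / 1000
mdot = 37.674 * 2354.1 / 1000
mdot = 88.68836 kg/s
Convert: 88.68836 kg/s * 3600.0 = 3.1928e+05 kg/h
mdot = 3.1928e+05 kg/h


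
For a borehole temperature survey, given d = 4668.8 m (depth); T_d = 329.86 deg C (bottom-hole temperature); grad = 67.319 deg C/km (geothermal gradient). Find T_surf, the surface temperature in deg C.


T_surf = T_d - grad * d / 1000
T_surf = 329.86 - 67.319 * 4668.8 / 1000
T_surf = 15.561 deg C


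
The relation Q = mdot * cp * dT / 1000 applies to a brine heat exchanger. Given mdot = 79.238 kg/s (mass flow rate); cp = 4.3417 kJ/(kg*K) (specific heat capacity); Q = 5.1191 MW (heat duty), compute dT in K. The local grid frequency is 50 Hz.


dT = Q * 1000 / (mdot * cp)
dT = 5.1191 * 1000 / (79.238 * 4.3417)
dT = 14.880 K


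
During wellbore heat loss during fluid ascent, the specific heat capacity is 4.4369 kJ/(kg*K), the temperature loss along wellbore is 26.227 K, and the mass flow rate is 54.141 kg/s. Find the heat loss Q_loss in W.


Q_loss = mdot * cp * dT
Q_loss = 54.141 * 4.4369 * 26.227
Q_loss = 6300.203 kW
Convert: 6300.203 kW * 1000.0 = 6.3002e+06 W
Q_loss = 6.3002e+06 W


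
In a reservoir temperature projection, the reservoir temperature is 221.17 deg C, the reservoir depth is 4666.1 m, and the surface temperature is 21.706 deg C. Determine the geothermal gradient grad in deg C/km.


grad = (T_res - T_surf) / d * 1000
grad = (221.17 - 21.706) / 4666.1 * 1000
grad = 42.747 deg C/km


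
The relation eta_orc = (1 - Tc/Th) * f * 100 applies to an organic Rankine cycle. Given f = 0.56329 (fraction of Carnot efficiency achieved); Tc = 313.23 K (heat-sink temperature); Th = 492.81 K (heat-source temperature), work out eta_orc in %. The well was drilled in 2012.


eta_orc = (1 - Tc/Th) * f * 100
eta_orc = (1 - 313.23/492.81) * 0.56329 * 100
eta_orc = 20.526 %


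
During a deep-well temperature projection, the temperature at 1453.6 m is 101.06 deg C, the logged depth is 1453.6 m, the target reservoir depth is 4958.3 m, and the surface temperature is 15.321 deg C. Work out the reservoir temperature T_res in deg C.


Step 1: grad = (T_d1 - T_surf)/d1 * 1000 = (101.06 - 15.321)/1453.6 * 1000 = 58.98390 deg C/km
Step 2: T_res = T_surf + grad*d2/1000 = 15.321 + 58.98390*4958.3/1000 = 307.78 deg C
T_res = 307.78 deg C


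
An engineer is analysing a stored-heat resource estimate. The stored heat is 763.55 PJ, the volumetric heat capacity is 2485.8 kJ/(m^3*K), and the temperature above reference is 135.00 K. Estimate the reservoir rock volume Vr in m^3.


Vr = Q_s * 1e12 / (rhoc * dT)
Vr = 763.55 * 1e12 / (2485.8 * 135.00)
Vr = 2.2753e+09 m^3


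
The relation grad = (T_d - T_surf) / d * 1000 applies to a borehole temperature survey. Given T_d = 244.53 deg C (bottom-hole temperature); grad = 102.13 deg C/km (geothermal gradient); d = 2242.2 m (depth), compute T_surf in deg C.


T_surf = T_d - grad * d / 1000
T_surf = 244.53 - 102.13 * 2242.2 / 1000
T_surf = 15.534 deg C


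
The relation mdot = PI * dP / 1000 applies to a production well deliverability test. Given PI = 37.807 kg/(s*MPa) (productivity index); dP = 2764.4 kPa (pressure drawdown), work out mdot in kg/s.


mdot = PI * dP / 1000
mdot = 37.807 * 2764.4 / 1000
mdot = 104.51 kg/s


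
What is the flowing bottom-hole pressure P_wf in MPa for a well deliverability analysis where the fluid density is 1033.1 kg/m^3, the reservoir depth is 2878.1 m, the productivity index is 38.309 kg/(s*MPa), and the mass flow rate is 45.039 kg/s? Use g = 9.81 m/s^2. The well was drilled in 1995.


Step 1: P_i = rho*g*h/1e6 = 1033.1*9.81*2878.1/1e6 = 29.16871 MPa
Step 2: P_wf = P_i - mdot/PI = 29.16871 - 45.039/38.309 = 27.993 MPa
P_wf = 27.993 MPa


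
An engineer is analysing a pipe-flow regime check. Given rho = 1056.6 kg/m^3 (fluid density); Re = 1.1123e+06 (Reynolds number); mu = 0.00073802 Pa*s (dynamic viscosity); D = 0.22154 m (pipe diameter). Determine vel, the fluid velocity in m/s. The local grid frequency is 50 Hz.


vel = Re * mu / (rho * D)
vel = 1.1123e+06 * 0.00073802 / (1056.6 * 0.22154)
vel = 3.5069 m/s


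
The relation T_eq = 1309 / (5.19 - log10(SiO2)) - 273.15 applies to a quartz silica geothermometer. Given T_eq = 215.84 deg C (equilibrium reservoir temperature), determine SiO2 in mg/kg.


SiO2 = 10^(5.19 - 1309/(T_eq + 273.15))
SiO2 = 10^(5.19 - 1309/(215.84 + 273.15))
SiO2 = 325.88 mg/kg


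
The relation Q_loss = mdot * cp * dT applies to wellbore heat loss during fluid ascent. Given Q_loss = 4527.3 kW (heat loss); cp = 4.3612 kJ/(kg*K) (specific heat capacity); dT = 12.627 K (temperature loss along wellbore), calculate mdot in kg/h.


mdot = Q_loss / (cp * dT)
mdot = 4527.3 / (4.3612 * 12.627)
mdot = 82.21160 kg/s
Convert: 82.21160 kg/s * 3600.0 = 2.9596e+05 kg/h
mdot = 2.9596e+05 kg/h


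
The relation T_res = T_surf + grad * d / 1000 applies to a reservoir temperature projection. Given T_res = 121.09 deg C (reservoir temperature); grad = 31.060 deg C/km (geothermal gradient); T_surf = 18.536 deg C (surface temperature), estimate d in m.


d = (T_res - T_surf) / grad * 1000
d = (121.09 - 18.536) / 31.060 * 1000
d = 3301.8 m


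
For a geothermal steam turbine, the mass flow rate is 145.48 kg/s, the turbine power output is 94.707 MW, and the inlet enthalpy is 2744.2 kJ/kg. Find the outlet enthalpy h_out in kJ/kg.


h_out = h_in - P * 1000 / mdot
h_out = 2744.2 - 94.707 * 1000 / 145.48
h_out = 2093.2 kJ/kg


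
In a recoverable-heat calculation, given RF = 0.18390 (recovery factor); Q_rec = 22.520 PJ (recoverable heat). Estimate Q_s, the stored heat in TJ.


Q_s = Q_rec / RF
Q_s = 22.520 / 0.18390
Q_s = 122.4579 PJ
Convert: 122.4579 PJ * 1000.0 = 1.2246e+05 TJ
Q_s = 1.2246e+05 TJ


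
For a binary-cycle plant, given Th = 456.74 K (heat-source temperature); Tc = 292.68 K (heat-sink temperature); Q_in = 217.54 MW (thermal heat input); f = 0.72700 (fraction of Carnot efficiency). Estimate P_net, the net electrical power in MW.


Step 1: eta = (1 - Tc/Th)*f = (1 - 292.68/456.74)*0.727 = 0.2611368
Step 2: P_net = eta * Q_in = 0.2611368 * 217.54 = 56.808 MW
P_net = 56.808 MW


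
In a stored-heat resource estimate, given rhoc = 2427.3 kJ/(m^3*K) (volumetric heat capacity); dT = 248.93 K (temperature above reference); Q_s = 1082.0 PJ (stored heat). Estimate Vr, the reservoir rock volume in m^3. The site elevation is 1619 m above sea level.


Vr = Q_s * 1e12 / (rhoc * dT)
Vr = 1082.0 * 1e12 / (2427.3 * 248.93)
Vr = 1.7907e+09 m^3


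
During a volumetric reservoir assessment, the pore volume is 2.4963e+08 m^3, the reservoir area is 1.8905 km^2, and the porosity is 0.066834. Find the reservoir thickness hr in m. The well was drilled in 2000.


hr = Vp / (A * 1e6 * phi)
hr = 2.4963e+08 / (1.8905 * 1e6 * 0.066834)
hr = 1975.7 m


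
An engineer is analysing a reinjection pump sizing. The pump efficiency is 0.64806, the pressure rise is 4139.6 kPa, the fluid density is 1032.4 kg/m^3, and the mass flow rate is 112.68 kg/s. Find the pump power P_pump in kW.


P_pump = mdot * dP / (rho * eta)
P_pump = 112.68 * 4139.6 / (1032.4 * 0.64806)
P_pump = 697.18 kW


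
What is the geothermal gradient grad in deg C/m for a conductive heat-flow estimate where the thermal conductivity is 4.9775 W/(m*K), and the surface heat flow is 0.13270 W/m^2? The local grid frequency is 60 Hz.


grad = q * 1000 / k
grad = 0.13270 * 1000 / 4.9775
grad = 26.65997 deg C/km
Convert: 26.65997 deg C/km * 0.001 = 0.026660 deg C/m
grad = 0.026660 deg C/m


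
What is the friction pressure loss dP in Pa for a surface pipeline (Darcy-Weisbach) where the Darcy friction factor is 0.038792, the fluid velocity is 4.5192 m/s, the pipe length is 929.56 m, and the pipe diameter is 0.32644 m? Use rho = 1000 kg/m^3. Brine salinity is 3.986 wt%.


dP = f * (L/D) * (rho*vel^2/2) / 1000
dP = 0.038792 * (929.56/0.32644) * (1000*4.5192^2/2) / 1000
dP = 1128.001 kPa
Convert: 1128.001 kPa * 1000.0 = 1.1280e+06 Pa
dP = 1.1280e+06 Pa


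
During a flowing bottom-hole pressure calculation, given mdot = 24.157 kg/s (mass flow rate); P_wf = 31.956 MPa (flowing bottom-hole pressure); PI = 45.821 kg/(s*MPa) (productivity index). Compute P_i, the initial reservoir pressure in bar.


P_i = P_wf + mdot / PI
P_i = 31.956 + 24.157 / 45.821
P_i = 32.48320 MPa
Convert: 32.48320 MPa * 10.0 = 324.83 bar
P_i = 324.83 bar


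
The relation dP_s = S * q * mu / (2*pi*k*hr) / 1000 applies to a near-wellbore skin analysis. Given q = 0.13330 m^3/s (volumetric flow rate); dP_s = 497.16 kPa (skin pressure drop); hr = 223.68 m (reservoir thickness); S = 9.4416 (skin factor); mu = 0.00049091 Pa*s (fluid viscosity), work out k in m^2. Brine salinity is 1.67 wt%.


k = S*q*mu / (2*pi*dP_s*1000*hr)
k = 9.4416*0.13330*0.00049091 / (2*pi*497.16*1000*223.68)
k = 8.8425e-13 m^2


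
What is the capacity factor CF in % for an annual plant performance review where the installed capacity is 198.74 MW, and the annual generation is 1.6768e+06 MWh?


CF = E_a / (cap * 8760) * 100
CF = 1.6768e+06 / (198.74 * 8760) * 100
CF = 96.315 %


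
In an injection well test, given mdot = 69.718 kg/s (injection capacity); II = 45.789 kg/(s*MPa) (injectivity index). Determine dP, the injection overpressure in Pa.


dP = mdot * 1000 / II
dP = 69.718 * 1000 / 45.789
dP = 1522.593 kPa
Convert: 1522.593 kPa * 1000.0 = 1.5226e+06 Pa
dP = 1.5226e+06 Pa


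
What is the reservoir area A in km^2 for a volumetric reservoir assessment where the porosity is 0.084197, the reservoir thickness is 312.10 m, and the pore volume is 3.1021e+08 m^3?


A = Vp / (1e6 * hr * phi)
A = 3.1021e+08 / (1e6 * 312.10 * 0.084197)
A = 11.805 km^2


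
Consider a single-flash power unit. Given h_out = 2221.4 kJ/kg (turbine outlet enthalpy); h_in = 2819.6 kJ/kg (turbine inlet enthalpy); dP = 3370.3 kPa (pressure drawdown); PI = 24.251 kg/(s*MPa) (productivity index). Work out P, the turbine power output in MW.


Step 1: mdot = PI * dP / 1000 = 24.251 * 3370.3 / 1000 = 81.73315 kg/s
Step 2: P = mdot*(h_in - h_out)/1000 = 81.73315*(2819.6 - 2221.4)/1000 = 48.893 MW
P = 48.893 MW


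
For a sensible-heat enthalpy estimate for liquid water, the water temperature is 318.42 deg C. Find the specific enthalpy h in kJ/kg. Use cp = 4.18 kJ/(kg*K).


h = cp * T
h = 4.18 * 318.42
h = 1331.0 kJ/kg


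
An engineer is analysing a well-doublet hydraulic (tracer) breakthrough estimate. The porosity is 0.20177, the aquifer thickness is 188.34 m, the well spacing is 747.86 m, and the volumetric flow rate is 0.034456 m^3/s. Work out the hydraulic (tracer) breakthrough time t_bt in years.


t_bt = pi * hr * phi * L^2 / (3 * Qv) / (365.25*86400)
t_bt = pi * 188.34 * 0.20177 * 747.86^2 / (3 * 0.034456) / (365.25*86400)
t_bt = 20.469 years


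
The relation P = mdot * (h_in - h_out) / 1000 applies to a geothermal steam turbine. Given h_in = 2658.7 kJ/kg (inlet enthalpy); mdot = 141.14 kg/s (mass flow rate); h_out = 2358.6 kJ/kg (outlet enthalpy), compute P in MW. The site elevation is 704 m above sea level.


P = mdot * (h_in - h_out) / 1000
P = 141.14 * (2658.7 - 2358.6) / 1000
P = 42.356 MW


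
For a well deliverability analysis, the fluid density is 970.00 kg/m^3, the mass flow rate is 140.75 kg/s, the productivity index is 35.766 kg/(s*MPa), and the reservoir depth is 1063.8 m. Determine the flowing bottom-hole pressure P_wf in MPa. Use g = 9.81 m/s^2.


Step 1: P_i = rho*g*h/1e6 = 970.0*9.81*1063.8/1e6 = 10.12280 MPa
Step 2: P_wf = P_i - mdot/PI = 10.12280 - 140.75/35.766 = 6.1875 MPa
P_wf = 6.1875 MPa


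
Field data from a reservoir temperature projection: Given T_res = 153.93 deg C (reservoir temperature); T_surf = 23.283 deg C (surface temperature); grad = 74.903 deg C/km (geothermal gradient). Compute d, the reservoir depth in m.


d = (T_res - T_surf) / grad * 1000
d = (153.93 - 23.283) / 74.903 * 1000
d = 1744.2 m


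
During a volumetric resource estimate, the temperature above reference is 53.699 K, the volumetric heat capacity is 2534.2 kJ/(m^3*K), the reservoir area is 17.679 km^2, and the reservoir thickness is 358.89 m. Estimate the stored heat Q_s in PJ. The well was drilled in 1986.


Step 1: Vr = A*1e6*hr = 17.679*1e6*358.89 = 6.344816e+09 m^3
Step 2: Q_s = Vr*rhoc*dT/1e12 = 6.344816e+09*2534.2*53.699/1e12 = 863.43 PJ
Q_s = 863.43 PJ


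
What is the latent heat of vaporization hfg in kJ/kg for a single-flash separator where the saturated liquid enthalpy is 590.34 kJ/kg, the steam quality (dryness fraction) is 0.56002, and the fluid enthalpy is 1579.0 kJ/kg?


hfg = (h - hf) / x
hfg = (1579.0 - 590.34) / 0.56002
hfg = 1765.4 kJ/kg


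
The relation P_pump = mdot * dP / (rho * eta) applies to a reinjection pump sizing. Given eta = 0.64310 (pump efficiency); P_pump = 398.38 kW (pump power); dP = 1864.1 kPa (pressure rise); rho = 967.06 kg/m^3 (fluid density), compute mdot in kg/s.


mdot = P_pump * rho * eta / dP
mdot = 398.38 * 967.06 * 0.64310 / 1864.1
mdot = 132.91 kg/s


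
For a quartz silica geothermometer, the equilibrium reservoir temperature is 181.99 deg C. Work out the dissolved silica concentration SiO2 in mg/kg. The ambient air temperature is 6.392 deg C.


SiO2 = 10^(5.19 - 1309/(T_eq + 273.15))
SiO2 = 10^(5.19 - 1309/(181.99 + 273.15))
SiO2 = 206.04 mg/kg


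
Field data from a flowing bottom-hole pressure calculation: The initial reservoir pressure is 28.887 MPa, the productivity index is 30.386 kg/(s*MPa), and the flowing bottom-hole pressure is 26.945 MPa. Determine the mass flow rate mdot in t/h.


mdot = (P_i - P_wf) * PI
mdot = (28.887 - 26.945) * 30.386
mdot = 59.00961 kg/s
Convert: 59.00961 kg/s * 3.6 = 212.43 t/h
mdot = 212.43 t/h


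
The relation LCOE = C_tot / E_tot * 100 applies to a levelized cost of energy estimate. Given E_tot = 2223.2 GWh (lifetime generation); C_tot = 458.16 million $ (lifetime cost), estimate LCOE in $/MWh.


LCOE = C_tot / E_tot * 100
LCOE = 458.16 / 2223.2 * 100
LCOE = 20.60813 cents/kWh
Convert: 20.60813 cents/kWh * 10.0 = 206.08 $/MWh
LCOE = 206.08 $/MWh


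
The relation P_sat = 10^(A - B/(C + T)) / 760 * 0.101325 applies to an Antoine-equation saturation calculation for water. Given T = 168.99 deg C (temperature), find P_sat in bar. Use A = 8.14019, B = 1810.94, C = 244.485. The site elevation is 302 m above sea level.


P_sat = 10^(A - B/(C + T)) / 760 * 0.101325
P_sat = 10^(8.14019 - 1810.94/(244.485 + 168.99)) / 760 * 0.101325
P_sat = 0.7678700 MPa
Convert: 0.7678700 MPa * 10.0 = 7.6787 bar
P_sat = 7.6787 bar


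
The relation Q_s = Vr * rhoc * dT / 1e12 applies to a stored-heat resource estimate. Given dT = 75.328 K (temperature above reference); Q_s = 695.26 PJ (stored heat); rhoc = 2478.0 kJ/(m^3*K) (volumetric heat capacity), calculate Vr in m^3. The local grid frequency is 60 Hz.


Vr = Q_s * 1e12 / (rhoc * dT)
Vr = 695.26 * 1e12 / (2478.0 * 75.328)
Vr = 3.7247e+09 m^3


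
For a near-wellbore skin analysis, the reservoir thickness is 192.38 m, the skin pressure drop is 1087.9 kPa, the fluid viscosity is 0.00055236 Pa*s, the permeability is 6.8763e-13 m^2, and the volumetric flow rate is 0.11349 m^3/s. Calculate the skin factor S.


S = dP_s * 1000 * 2*pi*k*hr / (q*mu)
S = 1087.9 * 1000 * 2*pi*6.8763e-13*192.38 / (0.11349*0.00055236)
S = 14.425


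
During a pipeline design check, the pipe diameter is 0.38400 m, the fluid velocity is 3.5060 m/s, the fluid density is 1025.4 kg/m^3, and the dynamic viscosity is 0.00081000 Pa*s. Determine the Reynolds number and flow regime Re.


Step 1: Re = rho*vel*D/mu = 1025.4*3.506*0.384/0.00081 = 1.7043e+06
Step 2: Re = 1.7043e+06 > 4000, so flow is turbulent.
Re = 1.7043e+06 (turbulent)


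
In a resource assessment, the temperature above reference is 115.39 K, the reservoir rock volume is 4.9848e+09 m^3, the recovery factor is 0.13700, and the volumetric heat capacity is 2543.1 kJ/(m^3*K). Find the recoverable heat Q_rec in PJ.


Step 1: Q_s = Vr*rhoc*dT/1e12 = 4.9848e+09*2543.1*115.39/1e12 = 1462.781 PJ
Step 2: Q_rec = Q_s * RF = 1462.781 * 0.137 = 200.40 PJ
Q_rec = 200.40 PJ


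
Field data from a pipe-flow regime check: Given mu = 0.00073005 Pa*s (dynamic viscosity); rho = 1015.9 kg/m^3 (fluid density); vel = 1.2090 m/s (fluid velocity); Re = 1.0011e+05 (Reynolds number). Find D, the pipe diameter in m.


D = Re * mu / (rho * vel)
D = 1.0011e+05 * 0.00073005 / (1015.9 * 1.2090)
D = 0.059505 m


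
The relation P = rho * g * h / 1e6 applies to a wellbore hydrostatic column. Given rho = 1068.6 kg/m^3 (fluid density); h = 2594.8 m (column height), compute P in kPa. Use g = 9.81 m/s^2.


P = rho * g * h / 1e6
P = 1068.6 * 9.81 * 2594.8 / 1e6
P = 27.20120 MPa
Convert: 27.20120 MPa * 1000.0 = 27201 kPa
P = 27201 kPa


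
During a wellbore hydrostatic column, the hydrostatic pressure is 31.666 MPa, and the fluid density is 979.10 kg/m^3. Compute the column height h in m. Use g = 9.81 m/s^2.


h = P * 1e6 / (g * rho)
h = 31.666 * 1e6 / (9.81 * 979.10)
h = 3296.8 m


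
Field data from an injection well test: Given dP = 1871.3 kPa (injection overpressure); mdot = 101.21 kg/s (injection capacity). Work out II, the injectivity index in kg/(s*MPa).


II = mdot * 1000 / dP
II = 101.21 * 1000 / 1871.3
II = 54.085 kg/(s*MPa)


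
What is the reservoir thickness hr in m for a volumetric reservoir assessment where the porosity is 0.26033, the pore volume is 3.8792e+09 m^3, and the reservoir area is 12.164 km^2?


hr = Vp / (A * 1e6 * phi)
hr = 3.8792e+09 / (12.164 * 1e6 * 0.26033)
hr = 1225.0 m


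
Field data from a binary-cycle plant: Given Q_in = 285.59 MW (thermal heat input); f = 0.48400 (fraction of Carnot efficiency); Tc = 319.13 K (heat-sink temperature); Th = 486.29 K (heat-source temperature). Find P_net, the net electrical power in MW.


Step 1: eta = (1 - Tc/Th)*f = (1 - 319.13/486.29)*0.484 = 0.1663728
Step 2: P_net = eta * Q_in = 0.1663728 * 285.59 = 47.514 MW
P_net = 47.514 MW
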